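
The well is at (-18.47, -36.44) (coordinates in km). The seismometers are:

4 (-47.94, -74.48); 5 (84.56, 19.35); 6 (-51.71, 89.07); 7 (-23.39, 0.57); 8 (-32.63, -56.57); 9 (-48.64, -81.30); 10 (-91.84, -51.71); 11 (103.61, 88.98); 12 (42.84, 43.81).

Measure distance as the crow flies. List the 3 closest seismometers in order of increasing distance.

Distances from (-18.47, -36.44):
4: √((-29.47)² + (-38.04)²) = √(868.4809 + 1447.0416) = 48.12 km
5: √((103.03)² + (55.79)²) = √(10615.1809 + 3112.5241) = 117.17 km
6: √((-33.24)² + (125.51)²) = √(1104.8976 + 15752.7601) = 129.84 km
7: √((-4.92)² + (37.01)²) = √(24.2064 + 1369.7401) = 37.34 km
8: √((-14.16)² + (-20.13)²) = √(200.5056 + 405.2169) = 24.61 km
9: √((-30.17)² + (-44.86)²) = √(910.2289 + 2012.4196) = 54.06 km
10: √((-73.37)² + (-15.27)²) = √(5383.1569 + 233.1729) = 74.94 km
11: √((122.08)² + (125.42)²) = √(14903.5264 + 15730.1764) = 175.02 km
12: √((61.31)² + (80.25)²) = √(3758.9161 + 6440.0625) = 100.99 km
Sorted: 8 (24.61 km) < 7 (37.34 km) < 4 (48.12 km) < 9 (54.06 km) < 10 (74.94 km) < …

8, 7, 4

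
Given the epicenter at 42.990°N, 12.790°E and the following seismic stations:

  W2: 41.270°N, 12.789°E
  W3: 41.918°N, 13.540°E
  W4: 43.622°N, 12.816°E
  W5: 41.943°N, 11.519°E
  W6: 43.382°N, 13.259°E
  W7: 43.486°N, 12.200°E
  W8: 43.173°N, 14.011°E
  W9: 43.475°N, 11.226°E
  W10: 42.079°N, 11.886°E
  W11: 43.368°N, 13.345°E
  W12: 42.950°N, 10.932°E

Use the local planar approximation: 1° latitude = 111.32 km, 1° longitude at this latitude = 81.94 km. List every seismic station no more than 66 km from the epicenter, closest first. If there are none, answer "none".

Distances from 42.990°N, 12.790°E:
W2: √((-1.720·111.32)² + (-0.001·81.94)²) = √(36660.91408 + 0.00671) = 191.470 km
W3: √((-1.072·111.32)² + (0.750·81.94)²) = √(14240.85177 + 3776.71702) = 134.230 km
W4: √((0.632·111.32)² + (0.026·81.94)²) = √(4949.71909 + 4.53877) = 70.386 km
W5: √((-1.047·111.32)² + (-1.271·81.94)²) = √(13584.37803 + 10846.33516) = 156.303 km
W6: √((0.392·111.32)² + (0.469·81.94)²) = √(1904.22617 + 1476.85414) = 58.147 km
W7: √((0.496·111.32)² + (-0.590·81.94)²) = √(3048.66530 + 2337.20035) = 73.388 km
W8: √((0.183·111.32)² + (1.221·81.94)²) = √(415.00046 + 10009.75038) = 102.102 km
W9: √((0.485·111.32)² + (-1.564·81.94)²) = √(2914.94170 + 16423.48873) = 139.063 km
W10: √((-0.911·111.32)² + (-0.904·81.94)²) = √(10284.49921 + 5486.92192) = 125.584 km
W11: √((0.378·111.32)² + (0.555·81.94)²) = √(1770.63887 + 2068.13024) = 61.958 km
W12: √((-0.040·111.32)² + (-1.858·81.94)²) = √(19.82743 + 23178.39387) = 152.310 km
Threshold 66 km: W6 (58.147 km), W11 (61.958 km) are within range.

W6, W11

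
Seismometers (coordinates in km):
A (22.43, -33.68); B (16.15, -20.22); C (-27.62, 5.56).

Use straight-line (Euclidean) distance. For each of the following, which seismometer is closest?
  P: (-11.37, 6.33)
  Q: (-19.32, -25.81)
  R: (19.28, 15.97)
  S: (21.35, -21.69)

P at (-11.37, 6.33):
  A: √((33.80)² + (-40.01)²) = √(1142.4400 + 1600.8001) = 52.38 km
  B: √((27.52)² + (-26.55)²) = √(757.3504 + 704.9025) = 38.24 km
  C: √((-16.25)² + (-0.77)²) = √(264.0625 + 0.5929) = 16.27 km
  → nearest: C (16.27 km)
Q at (-19.32, -25.81):
  A: √((41.75)² + (-7.87)²) = √(1743.0625 + 61.9369) = 42.49 km
  B: √((35.47)² + (5.59)²) = √(1258.1209 + 31.2481) = 35.91 km
  C: √((-8.30)² + (31.37)²) = √(68.8900 + 984.0769) = 32.45 km
  → nearest: C (32.45 km)
R at (19.28, 15.97):
  A: √((3.15)² + (-49.65)²) = √(9.9225 + 2465.1225) = 49.75 km
  B: √((-3.13)² + (-36.19)²) = √(9.7969 + 1309.7161) = 36.33 km
  C: √((-46.90)² + (-10.41)²) = √(2199.6100 + 108.3681) = 48.04 km
  → nearest: B (36.33 km)
S at (21.35, -21.69):
  A: √((1.08)² + (-11.99)²) = √(1.1664 + 143.7601) = 12.04 km
  B: √((-5.20)² + (1.47)²) = √(27.0400 + 2.1609) = 5.40 km
  C: √((-48.97)² + (27.25)²) = √(2398.0609 + 742.5625) = 56.04 km
  → nearest: B (5.40 km)

P→C; Q→C; R→B; S→B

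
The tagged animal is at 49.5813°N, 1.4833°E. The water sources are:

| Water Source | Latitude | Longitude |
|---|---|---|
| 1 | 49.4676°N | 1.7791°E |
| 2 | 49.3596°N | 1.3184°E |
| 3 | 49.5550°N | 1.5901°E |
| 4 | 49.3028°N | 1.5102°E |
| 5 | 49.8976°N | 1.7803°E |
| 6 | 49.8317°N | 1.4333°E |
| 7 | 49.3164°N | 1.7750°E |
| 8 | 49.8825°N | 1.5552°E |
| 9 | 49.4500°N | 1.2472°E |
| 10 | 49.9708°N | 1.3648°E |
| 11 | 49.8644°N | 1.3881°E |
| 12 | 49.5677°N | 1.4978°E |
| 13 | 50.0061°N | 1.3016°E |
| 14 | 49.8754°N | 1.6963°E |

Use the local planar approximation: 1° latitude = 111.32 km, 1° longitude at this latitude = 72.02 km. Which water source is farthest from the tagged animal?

Distances from 49.5813°N, 1.4833°E:
1: √((-0.1137·111.32)² + (0.2958·72.02)²) = √(160.201775 + 453.839794) = 24.7799 km
2: √((-0.2217·111.32)² + (-0.1649·72.02)²) = √(609.084828 + 141.041704) = 27.3884 km
3: √((-0.0263·111.32)² + (0.1068·72.02)²) = √(8.571521 + 59.162803) = 8.2301 km
4: √((-0.2785·111.32)² + (0.0269·72.02)²) = √(961.162447 + 3.753279) = 31.0631 km
5: √((0.3163·111.32)² + (0.2970·72.02)²) = √(1239.780437 + 457.529533) = 41.1984 km
6: √((0.2504·111.32)² + (-0.0500·72.02)²) = √(776.989311 + 12.967201) = 28.1062 km
7: √((-0.2649·111.32)² + (0.2917·72.02)²) = √(869.581540 + 441.345896) = 36.2067 km
8: √((0.3012·111.32)² + (0.0719·72.02)²) = √(1124.233003 + 26.814149) = 33.9271 km
9: √((-0.1313·111.32)² + (-0.2361·72.02)²) = √(213.636693 + 289.133363) = 22.4225 km
10: √((0.3895·111.32)² + (-0.1185·72.02)²) = √(1880.015022 + 72.835471) = 44.1911 km
11: √((0.2831·111.32)² + (-0.0952·72.02)²) = √(993.175812 + 47.008905) = 32.2519 km
12: √((-0.0136·111.32)² + (0.0145·72.02)²) = √(2.292051 + 1.090542) = 1.8392 km
13: √((0.4248·111.32)² + (-0.1817·72.02)²) = √(2236.224552 + 171.244286) = 49.0660 km
14: √((0.2941·111.32)² + (0.2130·72.02)²) = √(1071.856002 + 235.323577) = 36.1549 km
Maximum: 13 at 49.0660 km.

13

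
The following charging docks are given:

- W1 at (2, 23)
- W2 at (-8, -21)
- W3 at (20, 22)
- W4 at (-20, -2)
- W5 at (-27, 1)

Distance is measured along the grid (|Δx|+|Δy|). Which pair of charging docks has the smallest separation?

Pairwise distances:
W1–W2: 54
W1–W3: 19
W1–W4: 47
W1–W5: 51
W2–W3: 71
W2–W4: 31
W2–W5: 41
W3–W4: 64
W3–W5: 68
W4–W5: 10
Closest pair: W4–W5 at 10.

W4 and W5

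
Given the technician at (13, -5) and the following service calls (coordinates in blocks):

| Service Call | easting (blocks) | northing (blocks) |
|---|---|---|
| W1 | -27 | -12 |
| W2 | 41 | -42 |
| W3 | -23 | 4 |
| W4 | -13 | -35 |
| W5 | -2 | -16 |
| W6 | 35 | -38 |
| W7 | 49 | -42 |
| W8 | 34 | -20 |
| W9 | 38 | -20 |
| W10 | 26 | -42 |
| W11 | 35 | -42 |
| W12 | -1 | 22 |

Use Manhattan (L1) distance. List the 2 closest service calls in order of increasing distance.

Distances from (13, -5):
W1: |-40| + |-7| = 40 + 7 = 47 blocks
W2: |28| + |-37| = 28 + 37 = 65 blocks
W3: |-36| + |9| = 36 + 9 = 45 blocks
W4: |-26| + |-30| = 26 + 30 = 56 blocks
W5: |-15| + |-11| = 15 + 11 = 26 blocks
W6: |22| + |-33| = 22 + 33 = 55 blocks
W7: |36| + |-37| = 36 + 37 = 73 blocks
W8: |21| + |-15| = 21 + 15 = 36 blocks
W9: |25| + |-15| = 25 + 15 = 40 blocks
W10: |13| + |-37| = 13 + 37 = 50 blocks
W11: |22| + |-37| = 22 + 37 = 59 blocks
W12: |-14| + |27| = 14 + 27 = 41 blocks
Sorted: W5 (26 blocks) < W8 (36 blocks) < W9 (40 blocks) < W12 (41 blocks) < …

W5, W8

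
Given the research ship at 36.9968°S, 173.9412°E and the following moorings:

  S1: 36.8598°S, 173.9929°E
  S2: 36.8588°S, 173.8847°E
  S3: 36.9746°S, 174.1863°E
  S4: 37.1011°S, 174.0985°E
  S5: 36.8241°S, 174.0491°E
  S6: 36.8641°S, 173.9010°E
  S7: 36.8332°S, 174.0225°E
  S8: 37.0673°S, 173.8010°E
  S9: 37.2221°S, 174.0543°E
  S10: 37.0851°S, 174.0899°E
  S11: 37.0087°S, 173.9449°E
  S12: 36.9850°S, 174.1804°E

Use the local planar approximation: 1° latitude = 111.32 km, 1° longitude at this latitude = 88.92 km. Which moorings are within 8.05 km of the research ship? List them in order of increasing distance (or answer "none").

S11

Distances from 36.9968°S, 173.9412°E:
S1: 15.9287 km
S2: 16.1628 km
S3: 21.9340 km
S4: 18.1782 km
S5: 21.4861 km
S6: 15.1985 km
S7: 19.5943 km
S8: 14.7312 km
S9: 27.0216 km
S10: 16.4758 km
S11: 1.3650 km
S12: 21.3102 km
Threshold 8.05 km: S11 (1.3650 km) is within range.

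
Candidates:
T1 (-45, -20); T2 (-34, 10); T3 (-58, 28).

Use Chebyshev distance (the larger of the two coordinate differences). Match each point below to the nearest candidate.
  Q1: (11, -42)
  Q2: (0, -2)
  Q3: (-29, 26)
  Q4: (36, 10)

Q1→T2; Q2→T2; Q3→T2; Q4→T2

Q1 at (11, -42):
  T1: 56
  T2: 52
  T3: 70
  → nearest: T2 (52)
Q2 at (0, -2):
  T1: 45
  T2: 34
  T3: 58
  → nearest: T2 (34)
Q3 at (-29, 26):
  T1: 46
  T2: 16
  T3: 29
  → nearest: T2 (16)
Q4 at (36, 10):
  T1: 81
  T2: 70
  T3: 94
  → nearest: T2 (70)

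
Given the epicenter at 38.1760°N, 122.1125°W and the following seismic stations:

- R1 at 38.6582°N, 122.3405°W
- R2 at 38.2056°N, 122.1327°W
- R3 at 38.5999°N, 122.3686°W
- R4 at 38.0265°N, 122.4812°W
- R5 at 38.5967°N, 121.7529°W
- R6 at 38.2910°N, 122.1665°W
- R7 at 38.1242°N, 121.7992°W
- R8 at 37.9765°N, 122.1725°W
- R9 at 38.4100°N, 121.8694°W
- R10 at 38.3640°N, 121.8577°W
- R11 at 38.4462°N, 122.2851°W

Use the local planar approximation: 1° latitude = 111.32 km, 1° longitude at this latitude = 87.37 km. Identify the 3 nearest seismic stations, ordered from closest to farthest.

R2, R6, R8

Distances from 38.1760°N, 122.1125°W:
R1: 57.2556 km
R2: 3.7380 km
R3: 52.2247 km
R4: 36.2583 km
R5: 56.3948 km
R6: 13.6435 km
R7: 27.9738 km
R8: 22.8187 km
R9: 33.6105 km
R10: 30.5545 km
R11: 33.6472 km
Sorted: R2 (3.7380 km) < R6 (13.6435 km) < R8 (22.8187 km) < R7 (27.9738 km) < R10 (30.5545 km) < …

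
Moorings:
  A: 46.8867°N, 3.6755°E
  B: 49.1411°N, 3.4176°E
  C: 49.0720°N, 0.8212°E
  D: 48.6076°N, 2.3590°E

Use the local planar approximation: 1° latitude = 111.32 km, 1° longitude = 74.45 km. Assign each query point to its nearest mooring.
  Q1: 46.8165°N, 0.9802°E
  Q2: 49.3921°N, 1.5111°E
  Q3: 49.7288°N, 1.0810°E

Q1 at 46.8165°N, 0.9802°E:
  A: 200.8172 km
  B: 316.0594 km
  C: 251.3612 km
  D: 224.2584 km
  → nearest: A (200.8172 km)
Q2 at 49.3921°N, 1.5111°E:
  A: 322.1053 km
  B: 144.6630 km
  C: 62.5133 km
  D: 107.7568 km
  → nearest: C (62.5133 km)
Q3 at 49.7288°N, 1.0810°E:
  A: 370.6871 km
  B: 185.8553 km
  C: 75.6301 km
  D: 156.9427 km
  → nearest: C (75.6301 km)

Q1→A; Q2→C; Q3→C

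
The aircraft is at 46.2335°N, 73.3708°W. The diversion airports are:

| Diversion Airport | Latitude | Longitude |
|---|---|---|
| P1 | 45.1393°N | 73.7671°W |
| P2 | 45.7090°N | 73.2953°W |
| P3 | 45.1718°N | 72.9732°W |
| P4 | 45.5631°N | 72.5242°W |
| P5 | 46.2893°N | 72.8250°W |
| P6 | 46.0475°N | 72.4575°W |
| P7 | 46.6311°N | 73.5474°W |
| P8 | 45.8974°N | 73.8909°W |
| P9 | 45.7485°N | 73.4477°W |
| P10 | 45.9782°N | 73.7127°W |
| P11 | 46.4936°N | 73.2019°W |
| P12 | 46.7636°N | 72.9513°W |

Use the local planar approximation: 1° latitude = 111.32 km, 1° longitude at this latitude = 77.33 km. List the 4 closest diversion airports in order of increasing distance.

Distances from 46.2335°N, 73.3708°W:
P1: √((-1.0942·111.32)² + (-0.3963·77.33)²) = √(14836.785439 + 939.169900) = 125.6024 km
P2: √((-0.5245·111.32)² + (0.0755·77.33)²) = √(3409.081472 + 34.087090) = 58.6785 km
P3: √((-1.0617·111.32)² + (0.3976·77.33)²) = √(13968.508295 + 945.341605) = 122.1223 km
P4: √((-0.6704·111.32)² + (0.8466·77.33)²) = √(5569.476894 + 4286.003769) = 99.2748 km
P5: √((0.0558·111.32)² + (0.5458·77.33)²) = √(38.584670 + 1781.406707) = 42.6614 km
P6: √((-0.1860·111.32)² + (0.9133·77.33)²) = √(428.718558 + 4987.959696) = 73.5981 km
P7: √((0.3976·111.32)² + (-0.1766·77.33)²) = √(1959.021249 + 186.499391) = 46.3198 km
P8: √((-0.3361·111.32)² + (-0.5201·77.33)²) = √(1399.856184 + 1617.594747) = 54.9313 km
P9: √((-0.4850·111.32)² + (-0.0769·77.33)²) = √(2914.941696 + 35.362967) = 54.3167 km
P10: √((-0.2553·111.32)² + (-0.3419·77.33)²) = √(807.696173 + 699.027437) = 38.8165 km
P11: √((0.2601·111.32)² + (0.1689·77.33)²) = √(838.353342 + 170.590688) = 31.7639 km
P12: √((0.5301·111.32)² + (0.4195·77.33)²) = √(3482.266491 + 1052.349383) = 67.3396 km
Sorted: P11 (31.7639 km) < P10 (38.8165 km) < P5 (42.6614 km) < P7 (46.3198 km) < P9 (54.3167 km) < P8 (54.9313 km) < …

P11, P10, P5, P7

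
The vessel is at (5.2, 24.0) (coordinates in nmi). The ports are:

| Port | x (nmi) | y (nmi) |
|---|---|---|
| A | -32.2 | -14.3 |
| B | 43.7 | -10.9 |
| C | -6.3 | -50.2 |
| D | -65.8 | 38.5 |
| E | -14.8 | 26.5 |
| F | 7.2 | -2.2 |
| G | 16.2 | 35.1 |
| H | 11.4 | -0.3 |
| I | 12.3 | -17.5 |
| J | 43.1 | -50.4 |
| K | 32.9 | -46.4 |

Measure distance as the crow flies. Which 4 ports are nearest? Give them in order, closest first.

G, E, H, F

Distances from (5.2, 24.0):
A: √((-37.4)² + (-38.3)²) = √(1398.760 + 1466.890) = 53.5 nmi
B: √((38.5)² + (-34.9)²) = √(1482.250 + 1218.010) = 52.0 nmi
C: √((-11.5)² + (-74.2)²) = √(132.250 + 5505.640) = 75.1 nmi
D: √((-71.0)² + (14.5)²) = √(5041.000 + 210.250) = 72.5 nmi
E: √((-20.0)² + (2.5)²) = √(400.000 + 6.250) = 20.2 nmi
F: √((2.0)² + (-26.2)²) = √(4.000 + 686.440) = 26.3 nmi
G: √((11.0)² + (11.1)²) = √(121.000 + 123.210) = 15.6 nmi
H: √((6.2)² + (-24.3)²) = √(38.440 + 590.490) = 25.1 nmi
I: √((7.1)² + (-41.5)²) = √(50.410 + 1722.250) = 42.1 nmi
J: √((37.9)² + (-74.4)²) = √(1436.410 + 5535.360) = 83.5 nmi
K: √((27.7)² + (-70.4)²) = √(767.290 + 4956.160) = 75.7 nmi
Sorted: G (15.6 nmi) < E (20.2 nmi) < H (25.1 nmi) < F (26.3 nmi) < I (42.1 nmi) < B (52.0 nmi) < …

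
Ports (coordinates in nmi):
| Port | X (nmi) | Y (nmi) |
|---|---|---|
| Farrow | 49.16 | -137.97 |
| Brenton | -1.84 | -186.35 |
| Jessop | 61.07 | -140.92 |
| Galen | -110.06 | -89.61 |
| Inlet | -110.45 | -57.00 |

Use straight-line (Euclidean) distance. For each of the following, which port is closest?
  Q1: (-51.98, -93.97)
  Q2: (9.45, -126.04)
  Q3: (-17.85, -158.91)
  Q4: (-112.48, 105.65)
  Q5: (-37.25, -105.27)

Q1→Galen; Q2→Farrow; Q3→Brenton; Q4→Inlet; Q5→Galen

Q1 at (-51.98, -93.97):
  Farrow: 110.30 nmi
  Brenton: 105.11 nmi
  Jessop: 122.41 nmi
  Galen: 58.24 nmi
  Inlet: 69.18 nmi
  → nearest: Galen (58.24 nmi)
Q2 at (9.45, -126.04):
  Farrow: 41.46 nmi
  Brenton: 61.36 nmi
  Jessop: 53.72 nmi
  Galen: 124.94 nmi
  Inlet: 138.36 nmi
  → nearest: Farrow (41.46 nmi)
Q3 at (-17.85, -158.91):
  Farrow: 70.21 nmi
  Brenton: 31.77 nmi
  Jessop: 80.94 nmi
  Galen: 115.35 nmi
  Inlet: 137.70 nmi
  → nearest: Brenton (31.77 nmi)
Q4 at (-112.48, 105.65):
  Farrow: 292.37 nmi
  Brenton: 312.26 nmi
  Jessop: 301.52 nmi
  Galen: 195.27 nmi
  Inlet: 162.66 nmi
  → nearest: Inlet (162.66 nmi)
Q5 at (-37.25, -105.27):
  Farrow: 92.39 nmi
  Brenton: 88.48 nmi
  Jessop: 104.58 nmi
  Galen: 74.48 nmi
  Inlet: 87.68 nmi
  → nearest: Galen (74.48 nmi)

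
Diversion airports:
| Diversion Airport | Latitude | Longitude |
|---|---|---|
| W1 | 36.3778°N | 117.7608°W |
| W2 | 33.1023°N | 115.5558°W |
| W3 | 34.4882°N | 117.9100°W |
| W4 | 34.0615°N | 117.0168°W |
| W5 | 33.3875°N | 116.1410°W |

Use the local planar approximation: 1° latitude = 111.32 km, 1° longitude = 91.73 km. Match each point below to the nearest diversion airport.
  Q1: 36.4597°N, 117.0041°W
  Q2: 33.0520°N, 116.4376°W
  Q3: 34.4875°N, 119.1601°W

Q1 at 36.4597°N, 117.0041°W:
  W1: √((-0.0819·111.32)² + (-0.7567·91.73)²) = √(83.121658 + 4818.038377) = 70.0083 km
  W2: √((-3.3574·111.32)² + (1.4483·91.73)²) = √(139685.899098 + 17649.802433) = 396.6556 km
  W3: √((-1.9715·111.32)² + (-0.9059·91.73)²) = √(48165.930884 + 6905.312007) = 234.6726 km
  W4: √((-2.3982·111.32)² + (-0.0127·91.73)²) = √(71271.712264 + 1.357157) = 266.9702 km
  W5: √((-3.0722·111.32)² + (0.8631·91.73)²) = √(116962.155943 + 6268.231394) = 351.0419 km
  → nearest: W1 (70.0083 km)
Q2 at 33.0520°N, 116.4376°W:
  W1: √((3.3258·111.32)² + (-1.3232·91.73)²) = √(137068.813450 + 14732.409144) = 389.6168 km
  W2: √((0.0503·111.32)² + (0.8818·91.73)²) = √(31.353236 + 6542.789921) = 81.0811 km
  W3: √((1.4362·111.32)² + (-1.4724·91.73)²) = √(25560.905817 + 18242.082041) = 209.2916 km
  W4: √((1.0095·111.32)² + (-0.5792·91.73)²) = √(12628.711496 + 2822.798600) = 124.3041 km
  W5: √((0.3355·111.32)² + (0.2966·91.73)²) = √(1394.862647 + 740.227270) = 46.2070 km
  → nearest: W5 (46.2070 km)
Q3 at 34.4875°N, 119.1601°W:
  W1: √((1.8903·111.32)² + (1.3993·91.73)²) = √(44280.025672 + 16475.721997) = 246.4868 km
  W2: √((-1.3852·111.32)² + (3.6043·91.73)²) = √(23777.783098 + 109311.197170) = 364.8136 km
  W3: √((0.0007·111.32)² + (1.2501·91.73)²) = √(0.006072 + 13149.592589) = 114.6717 km
  W4: √((-0.4260·111.32)² + (2.1433·91.73)²) = √(2248.876434 + 38653.490243) = 202.2433 km
  W5: √((-1.1000·111.32)² + (3.0191·91.73)²) = √(14994.492304 + 76696.895181) = 302.8059 km
  → nearest: W3 (114.6717 km)

Q1→W1; Q2→W5; Q3→W3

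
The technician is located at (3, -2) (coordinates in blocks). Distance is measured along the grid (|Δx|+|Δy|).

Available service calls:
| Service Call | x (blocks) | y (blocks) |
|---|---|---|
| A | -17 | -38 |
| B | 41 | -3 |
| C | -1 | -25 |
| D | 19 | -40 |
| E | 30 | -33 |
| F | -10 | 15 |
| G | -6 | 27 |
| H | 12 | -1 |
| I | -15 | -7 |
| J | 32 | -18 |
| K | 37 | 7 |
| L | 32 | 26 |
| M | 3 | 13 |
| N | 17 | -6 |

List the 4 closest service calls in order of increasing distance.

Distances from (3, -2):
A: |-20| + |-36| = 20 + 36 = 56 blocks
B: |38| + |-1| = 38 + 1 = 39 blocks
C: |-4| + |-23| = 4 + 23 = 27 blocks
D: |16| + |-38| = 16 + 38 = 54 blocks
E: |27| + |-31| = 27 + 31 = 58 blocks
F: |-13| + |17| = 13 + 17 = 30 blocks
G: |-9| + |29| = 9 + 29 = 38 blocks
H: |9| + |1| = 9 + 1 = 10 blocks
I: |-18| + |-5| = 18 + 5 = 23 blocks
J: |29| + |-16| = 29 + 16 = 45 blocks
K: |34| + |9| = 34 + 9 = 43 blocks
L: |29| + |28| = 29 + 28 = 57 blocks
M: |0| + |15| = 0 + 15 = 15 blocks
N: |14| + |-4| = 14 + 4 = 18 blocks
Sorted: H (10 blocks) < M (15 blocks) < N (18 blocks) < I (23 blocks) < C (27 blocks) < F (30 blocks) < …

H, M, N, I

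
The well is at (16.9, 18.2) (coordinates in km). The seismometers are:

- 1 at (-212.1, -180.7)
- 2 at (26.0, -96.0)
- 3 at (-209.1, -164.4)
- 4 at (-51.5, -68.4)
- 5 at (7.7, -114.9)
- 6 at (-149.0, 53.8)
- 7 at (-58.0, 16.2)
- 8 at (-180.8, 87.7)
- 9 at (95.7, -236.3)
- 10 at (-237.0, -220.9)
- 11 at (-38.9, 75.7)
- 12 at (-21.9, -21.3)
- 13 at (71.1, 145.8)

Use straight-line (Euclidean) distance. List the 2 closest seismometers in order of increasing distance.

Distances from (16.9, 18.2):
1: 303.3 km
2: 114.6 km
3: 290.5 km
4: 110.4 km
5: 133.4 km
6: 169.7 km
7: 74.9 km
8: 209.6 km
9: 266.4 km
10: 348.8 km
11: 80.1 km
12: 55.4 km
13: 138.6 km
Sorted: 12 (55.4 km) < 7 (74.9 km) < 11 (80.1 km) < 4 (110.4 km) < …

12, 7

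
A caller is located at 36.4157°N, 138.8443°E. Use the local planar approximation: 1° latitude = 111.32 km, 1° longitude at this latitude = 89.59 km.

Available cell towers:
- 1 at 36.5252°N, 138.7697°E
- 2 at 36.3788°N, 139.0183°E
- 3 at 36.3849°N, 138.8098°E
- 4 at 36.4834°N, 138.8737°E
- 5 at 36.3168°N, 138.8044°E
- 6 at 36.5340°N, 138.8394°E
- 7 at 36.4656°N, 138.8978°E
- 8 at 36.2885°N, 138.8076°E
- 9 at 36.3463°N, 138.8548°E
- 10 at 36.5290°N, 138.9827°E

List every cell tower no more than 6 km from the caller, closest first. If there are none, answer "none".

Distances from 36.4157°N, 138.8443°E:
1: √((0.1095·111.32)² + (-0.0746·89.59)²) = √(148.584885 + 44.668023) = 13.9015 km
2: √((-0.0369·111.32)² + (0.1740·89.59)²) = √(16.873265 + 243.006321) = 16.1208 km
3: √((-0.0308·111.32)² + (-0.0345·89.59)²) = √(11.755682 + 9.553385) = 4.6162 km
4: √((0.0677·111.32)² + (0.0294·89.59)²) = √(56.796782 + 6.937672) = 7.9834 km
5: √((-0.0989·111.32)² + (-0.0399·89.59)²) = √(121.210147 + 12.778058) = 11.5753 km
6: √((0.1183·111.32)² + (-0.0049·89.59)²) = √(173.426670 + 0.192713) = 13.1765 km
7: √((0.0499·111.32)² + (0.0535·89.59)²) = √(30.856558 + 22.973472) = 7.3369 km
8: √((-0.1272·111.32)² + (-0.0367·89.59)²) = √(200.502881 + 10.810635) = 14.5366 km
9: √((-0.0694·111.32)² + (0.0105·89.59)²) = √(59.685019 + 0.884907) = 7.7827 km
10: √((0.1133·111.32)² + (0.1384·89.59)²) = √(159.076569 + 153.741549) = 17.6867 km
Threshold 6 km: 3 (4.6162 km) is within range.

3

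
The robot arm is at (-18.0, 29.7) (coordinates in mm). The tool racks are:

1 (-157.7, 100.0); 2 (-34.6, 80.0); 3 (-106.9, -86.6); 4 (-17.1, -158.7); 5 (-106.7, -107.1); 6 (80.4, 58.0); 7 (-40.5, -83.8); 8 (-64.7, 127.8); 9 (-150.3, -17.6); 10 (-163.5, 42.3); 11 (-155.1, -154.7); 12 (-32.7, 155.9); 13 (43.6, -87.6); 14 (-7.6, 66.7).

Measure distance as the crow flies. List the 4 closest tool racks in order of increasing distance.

Distances from (-18.0, 29.7):
1: √((-139.7)² + (70.3)²) = √(19516.090 + 4942.090) = 156.4 mm
2: √((-16.6)² + (50.3)²) = √(275.560 + 2530.090) = 53.0 mm
3: √((-88.9)² + (-116.3)²) = √(7903.210 + 13525.690) = 146.4 mm
4: √((0.9)² + (-188.4)²) = √(0.810 + 35494.560) = 188.4 mm
5: √((-88.7)² + (-136.8)²) = √(7867.690 + 18714.240) = 163.0 mm
6: √((98.4)² + (28.3)²) = √(9682.560 + 800.890) = 102.4 mm
7: √((-22.5)² + (-113.5)²) = √(506.250 + 12882.250) = 115.7 mm
8: √((-46.7)² + (98.1)²) = √(2180.890 + 9623.610) = 108.6 mm
9: √((-132.3)² + (-47.3)²) = √(17503.290 + 2237.290) = 140.5 mm
10: √((-145.5)² + (12.6)²) = √(21170.250 + 158.760) = 146.0 mm
11: √((-137.1)² + (-184.4)²) = √(18796.410 + 34003.360) = 229.8 mm
12: √((-14.7)² + (126.2)²) = √(216.090 + 15926.440) = 127.1 mm
13: √((61.6)² + (-117.3)²) = √(3794.560 + 13759.290) = 132.5 mm
14: √((10.4)² + (37.0)²) = √(108.160 + 1369.000) = 38.4 mm
Sorted: 14 (38.4 mm) < 2 (53.0 mm) < 6 (102.4 mm) < 8 (108.6 mm) < 7 (115.7 mm) < 12 (127.1 mm) < …

14, 2, 6, 8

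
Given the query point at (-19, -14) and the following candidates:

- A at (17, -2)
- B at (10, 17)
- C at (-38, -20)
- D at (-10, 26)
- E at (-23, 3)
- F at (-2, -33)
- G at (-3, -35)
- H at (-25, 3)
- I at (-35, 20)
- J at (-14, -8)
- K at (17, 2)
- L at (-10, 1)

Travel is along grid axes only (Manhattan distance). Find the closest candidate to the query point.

Distances from (-19, -14):
A: |36| + |12| = 36 + 12 = 48
B: |29| + |31| = 29 + 31 = 60
C: |-19| + |-6| = 19 + 6 = 25
D: |9| + |40| = 9 + 40 = 49
E: |-4| + |17| = 4 + 17 = 21
F: |17| + |-19| = 17 + 19 = 36
G: |16| + |-21| = 16 + 21 = 37
H: |-6| + |17| = 6 + 17 = 23
I: |-16| + |34| = 16 + 34 = 50
J: |5| + |6| = 5 + 6 = 11
K: |36| + |16| = 36 + 16 = 52
L: |9| + |15| = 9 + 15 = 24
Minimum: J at 11.

J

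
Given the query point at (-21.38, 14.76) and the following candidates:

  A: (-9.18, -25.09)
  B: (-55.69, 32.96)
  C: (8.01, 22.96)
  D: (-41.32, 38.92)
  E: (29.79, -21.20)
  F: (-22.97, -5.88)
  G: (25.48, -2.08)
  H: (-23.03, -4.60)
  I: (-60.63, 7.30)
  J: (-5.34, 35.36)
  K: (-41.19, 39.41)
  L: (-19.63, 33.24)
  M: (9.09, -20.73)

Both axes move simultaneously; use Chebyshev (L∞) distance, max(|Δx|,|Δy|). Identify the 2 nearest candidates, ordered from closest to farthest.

Distances from (-21.38, 14.76):
A: 39.85
B: 34.31
C: 29.39
D: 24.16
E: 51.17
F: 20.64
G: 46.86
H: 19.36
I: 39.25
J: 20.60
K: 24.65
L: 18.48
M: 35.49
Sorted: L (18.48) < H (19.36) < J (20.60) < F (20.64) < …

L, H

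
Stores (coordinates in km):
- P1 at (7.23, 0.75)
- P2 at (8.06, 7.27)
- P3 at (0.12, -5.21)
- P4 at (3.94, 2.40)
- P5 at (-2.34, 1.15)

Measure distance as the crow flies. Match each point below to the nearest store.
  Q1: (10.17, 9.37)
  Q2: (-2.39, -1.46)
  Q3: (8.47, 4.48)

Q1→P2; Q2→P5; Q3→P2

Q1 at (10.17, 9.37):
  P1: 9.11 km
  P2: 2.98 km
  P3: 17.71 km
  P4: 9.35 km
  P5: 14.97 km
  → nearest: P2 (2.98 km)
Q2 at (-2.39, -1.46):
  P1: 9.87 km
  P2: 13.62 km
  P3: 4.51 km
  P4: 7.41 km
  P5: 2.61 km
  → nearest: P5 (2.61 km)
Q3 at (8.47, 4.48):
  P1: 3.93 km
  P2: 2.82 km
  P3: 12.79 km
  P4: 4.98 km
  P5: 11.31 km
  → nearest: P2 (2.82 km)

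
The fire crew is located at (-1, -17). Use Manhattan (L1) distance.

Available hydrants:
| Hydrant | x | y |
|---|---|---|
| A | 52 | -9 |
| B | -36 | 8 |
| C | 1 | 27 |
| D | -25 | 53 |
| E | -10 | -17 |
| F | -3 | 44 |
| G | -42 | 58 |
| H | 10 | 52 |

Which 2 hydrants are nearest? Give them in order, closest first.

E, C

Distances from (-1, -17):
A: 61
B: 60
C: 46
D: 94
E: 9
F: 63
G: 116
H: 80
Sorted: E (9) < C (46) < B (60) < A (61) < …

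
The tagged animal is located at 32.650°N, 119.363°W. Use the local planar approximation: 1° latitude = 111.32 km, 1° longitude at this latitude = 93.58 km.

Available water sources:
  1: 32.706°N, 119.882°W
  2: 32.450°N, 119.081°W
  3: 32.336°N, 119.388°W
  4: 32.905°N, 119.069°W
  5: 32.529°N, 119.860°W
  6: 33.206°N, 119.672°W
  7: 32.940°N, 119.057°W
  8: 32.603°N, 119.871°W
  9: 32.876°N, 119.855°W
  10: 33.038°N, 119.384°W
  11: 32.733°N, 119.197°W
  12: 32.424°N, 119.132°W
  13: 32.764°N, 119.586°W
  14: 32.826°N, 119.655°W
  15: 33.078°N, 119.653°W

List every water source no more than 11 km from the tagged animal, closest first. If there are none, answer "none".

none

Distances from 32.650°N, 119.363°W:
1: √((0.056·111.32)² + (-0.519·93.58)²) = √(38.86176 + 2358.85257) = 48.966 km
2: √((-0.200·111.32)² + (0.282·93.58)²) = √(495.68570 + 696.40888) = 34.527 km
3: √((-0.314·111.32)² + (-0.025·93.58)²) = √(1221.81567 + 5.47326) = 35.033 km
4: √((0.255·111.32)² + (0.294·93.58)²) = √(805.79906 + 756.93876) = 39.531 km
5: √((-0.121·111.32)² + (-0.497·93.58)²) = √(181.43336 + 2163.11127) = 48.420 km
6: √((0.556·111.32)² + (-0.309·93.58)²) = √(3830.85733 + 836.14778) = 68.315 km
7: √((0.290·111.32)² + (0.306·93.58)²) = √(1042.17918 + 819.99071) = 43.153 km
8: √((-0.047·111.32)² + (-0.508·93.58)²) = √(27.37424 + 2259.92229) = 47.826 km
9: √((0.226·111.32)² + (-0.492·93.58)²) = √(632.94107 + 2119.80683) = 52.467 km
10: √((0.388·111.32)² + (-0.021·93.58)²) = √(1865.56269 + 3.86193) = 43.237 km
11: √((0.083·111.32)² + (0.166·93.58)²) = √(85.36947 + 241.31386) = 18.074 km
12: √((-0.226·111.32)² + (0.231·93.58)²) = √(632.94107 + 467.29382) = 33.170 km
13: √((0.114·111.32)² + (-0.223·93.58)²) = √(161.04828 + 435.48761) = 24.424 km
14: √((0.176·111.32)² + (-0.292·93.58)²) = √(383.85900 + 746.67530) = 33.623 km
15: √((0.428·111.32)² + (-0.290·93.58)²) = √(2270.04221 + 736.48190) = 54.832 km
Threshold 11 km: none within range.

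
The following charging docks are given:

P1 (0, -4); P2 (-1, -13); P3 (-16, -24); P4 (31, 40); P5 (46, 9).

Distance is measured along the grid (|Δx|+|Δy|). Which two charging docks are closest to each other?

P1 and P2

Pairwise distances:
P1–P2: 10
P2–P3: 26
P1–P3: 36
P4–P5: 46
P1–P5: 59
P2–P5: 69
P1–P4: 75
P2–P4: 85
P3–P5: 95
P3–P4: 111
Closest pair: P1–P2 at 10.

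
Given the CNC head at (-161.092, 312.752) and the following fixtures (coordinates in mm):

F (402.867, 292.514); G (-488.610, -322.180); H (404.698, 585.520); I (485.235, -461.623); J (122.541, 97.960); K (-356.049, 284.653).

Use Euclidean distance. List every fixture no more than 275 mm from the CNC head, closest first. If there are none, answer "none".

K

Distances from (-161.092, 312.752):
F: √((563.959)² + (-20.238)²) = √(318049.75368 + 409.57664) = 564.322 mm
G: √((-327.518)² + (-634.932)²) = √(107268.04032 + 403138.64462) = 714.428 mm
H: √((565.790)² + (272.768)²) = √(320118.32410 + 74402.38182) = 628.109 mm
I: √((646.327)² + (-774.375)²) = √(417738.59093 + 599656.64062) = 1008.660 mm
J: √((283.633)² + (-214.792)²) = √(80447.67869 + 46135.60326) = 355.785 mm
K: √((-194.957)² + (-28.099)²) = √(38008.23185 + 789.55380) = 196.972 mm
Threshold 275 mm: K (196.972 mm) is within range.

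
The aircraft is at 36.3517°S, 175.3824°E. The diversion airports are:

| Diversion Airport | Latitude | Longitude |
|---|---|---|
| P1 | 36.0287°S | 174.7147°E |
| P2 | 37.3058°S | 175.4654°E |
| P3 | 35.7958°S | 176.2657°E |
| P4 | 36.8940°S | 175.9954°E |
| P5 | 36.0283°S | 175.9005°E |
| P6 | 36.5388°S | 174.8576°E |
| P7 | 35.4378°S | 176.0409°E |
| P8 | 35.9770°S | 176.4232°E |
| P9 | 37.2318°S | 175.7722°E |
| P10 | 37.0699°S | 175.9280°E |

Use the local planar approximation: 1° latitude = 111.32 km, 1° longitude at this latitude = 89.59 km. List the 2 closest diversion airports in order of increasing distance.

P6, P5

Distances from 36.3517°S, 175.3824°E:
P1: 69.7940 km
P2: 106.4704 km
P3: 100.4580 km
P4: 81.6116 km
P5: 58.7415 km
P6: 51.4236 km
P7: 117.6031 km
P8: 102.1496 km
P9: 104.0106 km
P10: 93.7085 km
Sorted: P6 (51.4236 km) < P5 (58.7415 km) < P1 (69.7940 km) < P4 (81.6116 km) < …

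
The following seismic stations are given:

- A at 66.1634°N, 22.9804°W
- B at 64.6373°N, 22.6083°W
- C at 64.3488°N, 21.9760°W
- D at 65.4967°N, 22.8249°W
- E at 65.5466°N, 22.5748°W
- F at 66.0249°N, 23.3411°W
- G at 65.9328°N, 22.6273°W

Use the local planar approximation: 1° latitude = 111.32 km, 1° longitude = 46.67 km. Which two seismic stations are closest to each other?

Pairwise distances:
A–B: 170.7707 km
A–C: 207.3688 km
A–D: 74.5710 km
A–E: 71.2237 km
A–F: 22.8274 km
A–G: 30.5046 km
B–C: 43.6146 km
B–D: 96.2010 km
B–E: 101.2353 km
B–F: 158.2083 km
B–G: 144.2178 km
C–D: 133.7849 km
C–E: 136.2362 km
C–F: 197.1605 km
C–G: 178.9316 km
D–E: 12.9266 km
D–F: 63.5431 km
D–G: 49.4148 km
E–F: 64.1402 km
E–G: 43.0615 km
F–G: 34.8550 km
Closest pair: D–E at 12.9266 km.

D and E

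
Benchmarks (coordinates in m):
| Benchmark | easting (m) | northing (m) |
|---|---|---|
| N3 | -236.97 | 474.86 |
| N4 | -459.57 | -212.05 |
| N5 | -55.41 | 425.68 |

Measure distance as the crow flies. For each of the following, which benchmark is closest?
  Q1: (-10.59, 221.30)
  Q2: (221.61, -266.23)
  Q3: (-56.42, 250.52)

Q1→N5; Q2→N4; Q3→N5

Q1 at (-10.59, 221.30):
  N3: 339.91 m
  N4: 624.00 m
  N5: 209.24 m
  → nearest: N5 (209.24 m)
Q2 at (221.61, -266.23):
  N3: 871.50 m
  N4: 683.33 m
  N5: 745.30 m
  → nearest: N4 (683.33 m)
Q3 at (-56.42, 250.52):
  N3: 287.97 m
  N4: 613.60 m
  N5: 175.16 m
  → nearest: N5 (175.16 m)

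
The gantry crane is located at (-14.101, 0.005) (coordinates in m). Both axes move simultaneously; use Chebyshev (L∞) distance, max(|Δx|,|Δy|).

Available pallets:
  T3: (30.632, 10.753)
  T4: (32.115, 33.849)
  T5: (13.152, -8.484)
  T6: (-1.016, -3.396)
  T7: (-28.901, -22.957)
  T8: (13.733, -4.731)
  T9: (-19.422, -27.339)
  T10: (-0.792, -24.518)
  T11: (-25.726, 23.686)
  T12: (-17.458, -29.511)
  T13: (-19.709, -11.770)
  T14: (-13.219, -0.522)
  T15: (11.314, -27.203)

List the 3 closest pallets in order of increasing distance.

Distances from (-14.101, 0.005):
T3: max(|44.733|, |10.748|) = 44.733 m
T4: max(|46.216|, |33.844|) = 46.216 m
T5: max(|27.253|, |-8.489|) = 27.253 m
T6: max(|13.085|, |-3.401|) = 13.085 m
T7: max(|-14.800|, |-22.962|) = 22.962 m
T8: max(|27.834|, |-4.736|) = 27.834 m
T9: max(|-5.321|, |-27.344|) = 27.344 m
T10: max(|13.309|, |-24.523|) = 24.523 m
T11: max(|-11.625|, |23.681|) = 23.681 m
T12: max(|-3.357|, |-29.516|) = 29.516 m
T13: max(|-5.608|, |-11.775|) = 11.775 m
T14: max(|0.882|, |-0.527|) = 0.882 m
T15: max(|25.415|, |-27.208|) = 27.208 m
Sorted: T14 (0.882 m) < T13 (11.775 m) < T6 (13.085 m) < T7 (22.962 m) < T11 (23.681 m) < …

T14, T13, T6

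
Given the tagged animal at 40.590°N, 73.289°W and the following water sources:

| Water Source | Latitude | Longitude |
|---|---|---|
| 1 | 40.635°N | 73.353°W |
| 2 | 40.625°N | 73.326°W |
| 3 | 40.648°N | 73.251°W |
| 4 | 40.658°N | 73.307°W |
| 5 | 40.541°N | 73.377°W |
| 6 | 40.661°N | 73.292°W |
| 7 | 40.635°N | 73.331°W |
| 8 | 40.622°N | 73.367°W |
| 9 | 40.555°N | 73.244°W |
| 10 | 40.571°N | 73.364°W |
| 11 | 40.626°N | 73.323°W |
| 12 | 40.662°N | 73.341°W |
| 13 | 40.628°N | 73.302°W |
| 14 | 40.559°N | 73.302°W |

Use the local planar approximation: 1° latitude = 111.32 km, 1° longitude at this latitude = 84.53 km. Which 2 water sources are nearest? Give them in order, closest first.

14, 13

Distances from 40.590°N, 73.289°W:
1: 7.373 km
2: 4.996 km
3: 7.211 km
4: 7.721 km
5: 9.224 km
6: 7.908 km
7: 6.140 km
8: 7.494 km
9: 5.445 km
10: 6.683 km
11: 4.932 km
12: 9.141 km
13: 4.371 km
14: 3.622 km
Sorted: 14 (3.622 km) < 13 (4.371 km) < 11 (4.932 km) < 2 (4.996 km) < …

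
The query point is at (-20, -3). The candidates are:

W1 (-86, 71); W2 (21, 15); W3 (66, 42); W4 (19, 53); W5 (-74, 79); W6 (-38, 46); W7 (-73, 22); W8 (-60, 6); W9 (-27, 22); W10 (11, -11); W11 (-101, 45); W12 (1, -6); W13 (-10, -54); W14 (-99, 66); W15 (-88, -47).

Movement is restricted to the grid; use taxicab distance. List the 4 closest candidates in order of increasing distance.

Distances from (-20, -3):
W1: |-66| + |74| = 66 + 74 = 140
W2: |41| + |18| = 41 + 18 = 59
W3: |86| + |45| = 86 + 45 = 131
W4: |39| + |56| = 39 + 56 = 95
W5: |-54| + |82| = 54 + 82 = 136
W6: |-18| + |49| = 18 + 49 = 67
W7: |-53| + |25| = 53 + 25 = 78
W8: |-40| + |9| = 40 + 9 = 49
W9: |-7| + |25| = 7 + 25 = 32
W10: |31| + |-8| = 31 + 8 = 39
W11: |-81| + |48| = 81 + 48 = 129
W12: |21| + |-3| = 21 + 3 = 24
W13: |10| + |-51| = 10 + 51 = 61
W14: |-79| + |69| = 79 + 69 = 148
W15: |-68| + |-44| = 68 + 44 = 112
Sorted: W12 (24) < W9 (32) < W10 (39) < W8 (49) < W2 (59) < W13 (61) < …

W12, W9, W10, W8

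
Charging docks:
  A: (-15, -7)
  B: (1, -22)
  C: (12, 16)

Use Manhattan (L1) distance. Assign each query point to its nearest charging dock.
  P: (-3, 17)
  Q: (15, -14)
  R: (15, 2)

P at (-3, 17):
  A: |-12| + |-24| = 12 + 24 = 36
  B: |4| + |-39| = 4 + 39 = 43
  C: |15| + |-1| = 15 + 1 = 16
  → nearest: C (16)
Q at (15, -14):
  A: |-30| + |7| = 30 + 7 = 37
  B: |-14| + |-8| = 14 + 8 = 22
  C: |-3| + |30| = 3 + 30 = 33
  → nearest: B (22)
R at (15, 2):
  A: |-30| + |-9| = 30 + 9 = 39
  B: |-14| + |-24| = 14 + 24 = 38
  C: |-3| + |14| = 3 + 14 = 17
  → nearest: C (17)

P→C; Q→B; R→C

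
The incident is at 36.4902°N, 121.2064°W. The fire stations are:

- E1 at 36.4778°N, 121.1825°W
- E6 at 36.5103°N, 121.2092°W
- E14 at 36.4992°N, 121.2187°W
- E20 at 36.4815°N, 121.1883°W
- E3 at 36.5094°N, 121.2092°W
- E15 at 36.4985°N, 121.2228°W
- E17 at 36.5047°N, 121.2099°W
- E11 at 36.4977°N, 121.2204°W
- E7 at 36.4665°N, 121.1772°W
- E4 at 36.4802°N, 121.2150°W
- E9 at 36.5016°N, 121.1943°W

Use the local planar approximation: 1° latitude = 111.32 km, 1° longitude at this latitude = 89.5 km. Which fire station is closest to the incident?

E4

Distances from 36.4902°N, 121.2064°W:
E1: 2.5458 km
E6: 2.2515 km
E14: 1.4885 km
E20: 1.8874 km
E3: 2.1520 km
E15: 1.7344 km
E17: 1.6443 km
E11: 1.5057 km
E7: 3.7135 km
E4: 1.3534 km
E9: 1.6683 km
Minimum: E4 at 1.3534 km.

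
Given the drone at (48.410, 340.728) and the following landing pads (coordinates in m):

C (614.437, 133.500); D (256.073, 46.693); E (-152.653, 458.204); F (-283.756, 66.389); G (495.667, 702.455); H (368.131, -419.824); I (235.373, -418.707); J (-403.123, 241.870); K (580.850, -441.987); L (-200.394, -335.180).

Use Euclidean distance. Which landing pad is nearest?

E

Distances from (48.410, 340.728):
C: √((566.027)² + (-207.228)²) = √(320386.56473 + 42943.44398) = 602.769 m
D: √((207.663)² + (-294.035)²) = √(43123.92157 + 86456.58123) = 359.973 m
E: √((-201.063)² + (117.476)²) = √(40426.32997 + 13800.61058) = 232.867 m
F: √((-332.166)² + (-274.339)²) = √(110334.25156 + 75261.88692) = 430.809 m
G: √((447.257)² + (361.727)²) = √(200038.82405 + 130846.42253) = 575.226 m
H: √((319.721)² + (-760.552)²) = √(102221.51784 + 578439.34470) = 825.022 m
I: √((186.963)² + (-759.435)²) = √(34955.16337 + 576741.51922) = 782.110 m
J: √((-451.533)² + (-98.858)²) = √(203882.05009 + 9772.90416) = 462.228 m
K: √((532.440)² + (-782.715)²) = √(283492.35360 + 612642.77123) = 946.644 m
L: √((-248.804)² + (-675.908)²) = √(61903.43042 + 456851.62446) = 720.247 m
Minimum: E at 232.867 m.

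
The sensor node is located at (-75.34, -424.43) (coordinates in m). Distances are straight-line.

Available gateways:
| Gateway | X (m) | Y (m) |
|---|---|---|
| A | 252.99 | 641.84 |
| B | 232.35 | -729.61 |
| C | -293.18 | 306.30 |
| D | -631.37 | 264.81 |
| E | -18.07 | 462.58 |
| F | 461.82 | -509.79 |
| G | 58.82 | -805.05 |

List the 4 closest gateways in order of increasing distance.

Distances from (-75.34, -424.43):
A: √((328.33)² + (1066.27)²) = √(107800.5889 + 1136931.7129) = 1115.68 m
B: √((307.69)² + (-305.18)²) = √(94673.1361 + 93134.8324) = 433.37 m
C: √((-217.84)² + (730.73)²) = √(47454.2656 + 533966.3329) = 762.51 m
D: √((-556.03)² + (689.24)²) = √(309169.3609 + 475051.7776) = 885.56 m
E: √((57.27)² + (887.01)²) = √(3279.8529 + 786786.7401) = 888.86 m
F: √((537.16)² + (-85.36)²) = √(288540.8656 + 7286.3296) = 543.90 m
G: √((134.16)² + (-380.62)²) = √(17998.9056 + 144871.5844) = 403.57 m
Sorted: G (403.57 m) < B (433.37 m) < F (543.90 m) < C (762.51 m) < D (885.56 m) < E (888.86 m) < …

G, B, F, C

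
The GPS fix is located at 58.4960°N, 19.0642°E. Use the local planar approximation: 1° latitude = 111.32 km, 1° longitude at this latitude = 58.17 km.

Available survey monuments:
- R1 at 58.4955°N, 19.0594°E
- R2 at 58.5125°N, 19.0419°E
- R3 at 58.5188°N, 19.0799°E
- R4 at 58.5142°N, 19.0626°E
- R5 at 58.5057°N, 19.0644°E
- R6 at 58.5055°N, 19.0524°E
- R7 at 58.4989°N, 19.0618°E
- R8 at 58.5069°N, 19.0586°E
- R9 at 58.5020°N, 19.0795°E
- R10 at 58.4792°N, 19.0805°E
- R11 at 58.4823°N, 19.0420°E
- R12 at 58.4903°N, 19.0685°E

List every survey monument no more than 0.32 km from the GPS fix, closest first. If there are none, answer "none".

R1

Distances from 58.4960°N, 19.0642°E:
R1: √((-0.0005·111.32)² + (-0.0048·58.17)²) = √(0.003098 + 0.077962) = 0.2847 km
R2: √((0.0165·111.32)² + (-0.0223·58.17)²) = √(3.373761 + 1.682704) = 2.2487 km
R3: √((0.0228·111.32)² + (0.0157·58.17)²) = √(6.441931 + 0.834060) = 2.6974 km
R4: √((0.0182·111.32)² + (-0.0016·58.17)²) = √(4.104773 + 0.008662) = 2.0282 km
R5: √((0.0097·111.32)² + (0.0002·58.17)²) = √(1.165977 + 0.000135) = 1.0799 km
R6: √((0.0095·111.32)² + (-0.0118·58.17)²) = √(1.118391 + 0.471153) = 1.2608 km
R7: √((0.0029·111.32)² + (-0.0024·58.17)²) = √(0.104218 + 0.019490) = 0.3517 km
R8: √((0.0109·111.32)² + (-0.0056·58.17)²) = √(1.472310 + 0.106114) = 1.2564 km
R9: √((0.0060·111.32)² + (0.0153·58.17)²) = √(0.446117 + 0.792102) = 1.1128 km
R10: √((-0.0168·111.32)² + (0.0163·58.17)²) = √(3.497558 + 0.899028) = 2.0968 km
R11: √((-0.0137·111.32)² + (-0.0222·58.17)²) = √(2.325881 + 1.667647) = 1.9984 km
R12: √((-0.0057·111.32)² + (0.0043·58.17)²) = √(0.402621 + 0.062566) = 0.6820 km
Threshold 0.32 km: R1 (0.2847 km) is within range.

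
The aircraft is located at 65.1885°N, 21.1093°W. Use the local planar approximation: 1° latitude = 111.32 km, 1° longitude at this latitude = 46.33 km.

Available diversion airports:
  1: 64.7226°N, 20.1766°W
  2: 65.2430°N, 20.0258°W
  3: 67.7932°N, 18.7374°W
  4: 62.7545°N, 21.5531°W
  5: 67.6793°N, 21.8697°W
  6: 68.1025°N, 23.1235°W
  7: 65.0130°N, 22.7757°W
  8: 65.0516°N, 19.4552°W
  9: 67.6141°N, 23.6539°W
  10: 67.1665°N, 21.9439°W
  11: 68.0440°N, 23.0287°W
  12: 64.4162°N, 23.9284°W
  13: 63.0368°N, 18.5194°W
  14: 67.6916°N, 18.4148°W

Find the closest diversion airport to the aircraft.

2

Distances from 65.1885°N, 21.1093°W:
1: 67.5067 km
2: 50.5638 km
3: 310.0804 km
4: 271.7319 km
5: 279.5049 km
6: 337.5423 km
7: 79.6378 km
8: 78.1351 km
9: 294.6319 km
10: 223.5603 km
11: 330.0785 km
12: 156.3648 km
13: 267.9009 km
14: 305.3312 km
Minimum: 2 at 50.5638 km.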